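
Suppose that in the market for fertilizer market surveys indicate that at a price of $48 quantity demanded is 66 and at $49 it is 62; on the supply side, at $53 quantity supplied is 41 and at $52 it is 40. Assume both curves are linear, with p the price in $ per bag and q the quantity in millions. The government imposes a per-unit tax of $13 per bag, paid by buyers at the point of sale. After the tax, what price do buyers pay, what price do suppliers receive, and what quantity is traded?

Demand slope: (62 − 66)/(49 − 48) = -4, so qd = 258 − 4p.
Supply slope: (40 − 41)/(52 − 53) = 1, so qs = p − 12.
Without the tax, 258 − 4p = p − 12 gives 5p = 270, so p* = $54 and q* = 42.
With the tax collected from buyers, demand (in seller-price terms) shifts: qd = 258 − 4(p + 13).
New equilibrium: buyers pay $56.6, suppliers receive $43.6, q = 31.6. (Wedge: pb − ps = 13.)
The less price-elastic side of the market bears the larger share of a per-unit tax.

Buyers pay $56.6; suppliers receive $43.6; quantity = 31.6.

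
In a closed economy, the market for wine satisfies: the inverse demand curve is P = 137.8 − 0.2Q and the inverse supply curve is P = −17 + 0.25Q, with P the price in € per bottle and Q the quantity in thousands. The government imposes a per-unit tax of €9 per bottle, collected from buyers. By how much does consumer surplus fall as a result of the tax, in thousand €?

Consumer surplus falls by €1336 thousand.

Inverting to Q(P) form: Qd = 689 − 5P; Qs = 4P + 68.
Before the tax: set 689 − 5P = 4P + 68 → P* = €69, Q* = 344.
With the tax collected from buyers, demand (in seller-price terms) shifts: Qd = 689 − 5(P + 9).
New equilibrium: buyers pay €73, suppliers receive €64, Q = 324. (Wedge: Pb − Ps = 9.)
ΔCS is the trapezoid between Q = 324 and Q = 344 of height €4: ½ · (344 + 324) · 4 = €1336.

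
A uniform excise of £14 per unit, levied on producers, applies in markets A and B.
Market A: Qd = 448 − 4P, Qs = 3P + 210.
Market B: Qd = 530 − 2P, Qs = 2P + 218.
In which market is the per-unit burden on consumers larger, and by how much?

Market B, by £1.

Market A: pre-tax P* = £34, Q* = 312; post-tax Q = 288; per-unit burden on consumers = £6.
Market B: pre-tax P* = £78, Q* = 374; post-tax Q = 360; per-unit burden on consumers = £7.
Difference: £6 vs £7 → market B is larger by £1.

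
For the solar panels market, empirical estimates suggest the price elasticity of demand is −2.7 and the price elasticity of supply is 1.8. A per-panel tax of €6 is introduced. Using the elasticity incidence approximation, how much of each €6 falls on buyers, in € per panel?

Incidence ratio: buyers' share ≈ εs / (εs + |εd|) = 1.8 / (1.8 + 2.7) = 0.4.
So buyers bear ≈ 0.4 × €6 = €2.4; suppliers bear €3.6.

Buyers bear ≈ €2.4 per panel.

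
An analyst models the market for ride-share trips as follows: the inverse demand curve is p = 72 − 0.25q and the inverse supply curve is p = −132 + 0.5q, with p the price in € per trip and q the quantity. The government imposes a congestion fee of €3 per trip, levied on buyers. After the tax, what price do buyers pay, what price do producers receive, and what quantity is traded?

Buyers pay €5; producers receive €2; quantity = 268.

Inverting to q(p) form: qd = 288 − 4p; qs = 2p + 264.
Before the tax: set 288 − 4p = 2p + 264 → p* = €4, q* = 272.
With the tax collected from buyers, demand (in seller-price terms) shifts: qd = 288 − 4(p + 3).
Solving gives q = 268 with buyers paying €5 and producers receiving €2 (the €3 wedge).
The less price-elastic side of the market bears the larger share of a per-unit tax.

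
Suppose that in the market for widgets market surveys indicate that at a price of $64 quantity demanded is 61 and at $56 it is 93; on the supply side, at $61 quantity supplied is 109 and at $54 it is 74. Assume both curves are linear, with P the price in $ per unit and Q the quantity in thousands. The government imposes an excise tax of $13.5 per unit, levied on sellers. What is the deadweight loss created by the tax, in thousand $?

Deadweight loss = $202.5 thousand.

Demand slope: (93 − 61)/(56 − 64) = -4, so Qd = 317 − 4P.
Supply slope: (74 − 109)/(54 − 61) = 5, so Qs = 5P − 196.
Without the tax, 317 − 4P = 5P − 196 gives 9P = 513, so P* = $57 and Q* = 89.
With the tax collected from sellers, supply shifts: Qs = 5(P − 13.5) − 196.
Solving gives Q = 59 with buyers paying $64.5 and sellers receiving $51 (the $13.5 wedge).
Quantity falls by |ΔQ| = |89 − 59| = 30.
DWL = ½ · t · |ΔQ| = ½ · 13.5 · 30 = $202.5.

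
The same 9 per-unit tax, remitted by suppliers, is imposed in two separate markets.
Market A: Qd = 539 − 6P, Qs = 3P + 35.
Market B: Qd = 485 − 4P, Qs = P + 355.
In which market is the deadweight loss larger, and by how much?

Market A, by 48.6.

Market A: pre-tax P* = 56, Q* = 203; post-tax Q = 185; deadweight loss = 81.
Market B: pre-tax P* = 26, Q* = 381; post-tax Q = 373.8; deadweight loss = 32.4.
Difference: 81 vs 32.4 → market A is larger by 48.6.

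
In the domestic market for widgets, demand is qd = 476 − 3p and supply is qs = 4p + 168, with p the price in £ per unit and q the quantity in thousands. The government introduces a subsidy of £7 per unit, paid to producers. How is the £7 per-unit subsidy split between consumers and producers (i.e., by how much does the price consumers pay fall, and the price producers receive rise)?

Without the subsidy, 476 − 3p = 4p + 168 gives 7p = 308, so p* = £44 and q* = 344.
With a per-unit subsidy paid to producers, each receives p + 7 per unit sold, so supply becomes qs = 4(p + 7) + 168.
New equilibrium: consumers pay £40, producers receive £47, q = 356. (Wedge: pb − ps = −7.)
Gain to consumers: £4; to producers: £3. (They sum to £7.)

Consumers gain £4 per unit; producers gain £3 per unit.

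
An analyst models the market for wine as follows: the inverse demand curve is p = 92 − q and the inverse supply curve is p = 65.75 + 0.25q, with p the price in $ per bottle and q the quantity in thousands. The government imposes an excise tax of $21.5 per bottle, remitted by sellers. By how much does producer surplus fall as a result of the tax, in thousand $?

Producer surplus falls by $53.32 thousand.

Inverting to q(p) form: qd = 92 − p; qs = 4p − 263.
Before the tax: set 92 − p = 4p − 263 → p* = $71, q* = 21.
With the tax collected from sellers, supply shifts: qs = 4(p − 21.5) − 263.
New equilibrium: buyers pay $88.2, sellers receive $66.7, q = 3.8. (Wedge: pb − ps = 21.5.)
ΔPS is the trapezoid between Q = 3.8 and Q = 21 of height $4.3: ½ · (21 + 3.8) · 4.3 = $53.32.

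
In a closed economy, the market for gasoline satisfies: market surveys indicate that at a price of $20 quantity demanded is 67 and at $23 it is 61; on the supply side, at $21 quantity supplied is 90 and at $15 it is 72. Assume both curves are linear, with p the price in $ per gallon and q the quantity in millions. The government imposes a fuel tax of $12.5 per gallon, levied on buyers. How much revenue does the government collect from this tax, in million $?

Tax revenue = $750 million.

Demand slope: (61 − 67)/(23 − 20) = -2, so qd = 107 − 2p.
Supply slope: (72 − 90)/(15 − 21) = 3, so qs = 3p + 27.
Before the tax: set 107 − 2p = 3p + 27 → p* = $16, q* = 75.
With the tax collected from buyers, demand (in seller-price terms) shifts: qd = 107 − 2(p + 12.5).
Solving gives q = 60 with buyers paying $23.5 and suppliers receiving $11 (the $12.5 wedge).
Revenue = t · Q = 12.5 · 60 = $750.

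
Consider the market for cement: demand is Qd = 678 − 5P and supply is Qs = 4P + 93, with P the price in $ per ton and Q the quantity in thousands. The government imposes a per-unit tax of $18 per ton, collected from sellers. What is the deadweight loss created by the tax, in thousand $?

Without the tax, 678 − 5P = 4P + 93 gives 9P = 585, so P* = $65 and Q* = 353.
With the tax collected from sellers, supply shifts: Qs = 4(P − 18) + 93.
New equilibrium: consumers pay $73, sellers receive $55, Q = 313. (Wedge: Pb − Ps = 18.)
Quantity falls by |ΔQ| = |353 − 313| = 40.
DWL = ½ · t · |ΔQ| = ½ · 18 · 40 = $360.

Deadweight loss = $360 thousand.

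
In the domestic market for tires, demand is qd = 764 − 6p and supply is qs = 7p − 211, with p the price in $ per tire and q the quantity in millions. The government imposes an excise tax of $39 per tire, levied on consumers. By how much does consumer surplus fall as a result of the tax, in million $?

Without the tax, 764 − 6p = 7p − 211 gives 13p = 975, so p* = $75 and q* = 314.
With the tax collected from consumers, demand (in seller-price terms) shifts: qd = 764 − 6(p + 39).
New equilibrium: consumers pay $96, sellers receive $57, q = 188. (Wedge: pb − ps = 39.)
ΔCS is the trapezoid between Q = 188 and Q = 314 of height $21: ½ · (314 + 188) · 21 = $5271.

Consumer surplus falls by $5271 million.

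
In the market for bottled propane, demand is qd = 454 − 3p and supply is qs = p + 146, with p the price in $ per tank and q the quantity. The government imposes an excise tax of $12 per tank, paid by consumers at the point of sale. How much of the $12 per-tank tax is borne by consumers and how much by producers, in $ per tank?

Before the tax: set 454 − 3p = p + 146 → p* = $77, q* = 223.
With the tax collected from consumers, demand (in seller-price terms) shifts: qd = 454 − 3(p + 12).
New equilibrium: consumers pay $80, producers receive $68, q = 214. (Wedge: pb − ps = 12.)
Burden on consumers: $3; on producers: $9. (They sum to $12.)

Consumers bear $3 per tank; producers bear $9 per tank.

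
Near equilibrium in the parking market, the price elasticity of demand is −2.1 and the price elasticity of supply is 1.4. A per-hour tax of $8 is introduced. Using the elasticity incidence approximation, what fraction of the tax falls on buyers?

Incidence ratio: buyers' share ≈ εs / (εs + |εd|) = 1.4 / (1.4 + 2.1) = 0.4.
Supply is the less elastic side, so buyers bear the smaller share.

Buyers' share ≈ 0.4.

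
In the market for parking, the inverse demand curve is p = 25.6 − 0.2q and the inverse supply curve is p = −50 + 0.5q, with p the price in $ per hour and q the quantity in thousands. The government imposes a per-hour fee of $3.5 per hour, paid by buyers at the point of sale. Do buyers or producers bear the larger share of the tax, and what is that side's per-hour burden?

Inverting to q(p) form: qd = 128 − 5p; qs = 2p + 100.
Before the tax: set 128 − 5p = 2p + 100 → p* = $4, q* = 108.
With the tax collected from buyers, demand (in seller-price terms) shifts: qd = 128 − 5(p + 3.5).
New equilibrium: buyers pay $5, producers receive $1.5, q = 103. (Wedge: pb − ps = 3.5.)
Per-hour burden: buyers $1, producers $2.5.
Producers take the larger share because supply is less price-elastic here (demand slope 5 vs supply slope 2).
The less price-elastic side of the market bears the larger share of a per-unit tax.

Producers bear the larger share: $2.5 per hour.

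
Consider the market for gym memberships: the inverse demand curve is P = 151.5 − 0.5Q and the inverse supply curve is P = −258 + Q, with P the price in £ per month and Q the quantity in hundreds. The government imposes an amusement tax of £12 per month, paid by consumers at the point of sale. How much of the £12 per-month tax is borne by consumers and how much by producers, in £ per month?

Inverting to Q(P) form: Qd = 303 − 2P; Qs = P + 258.
Before the tax: set 303 − 2P = P + 258 → P* = £15, Q* = 273.
With the tax collected from consumers, demand (in seller-price terms) shifts: Qd = 303 − 2(P + 12).
New equilibrium: consumers pay £19, producers receive £7, Q = 265. (Wedge: Pb − Ps = 12.)
Burden on consumers: £4; on producers: £8. (They sum to £12.)
The less price-elastic side of the market bears the larger share of a per-unit tax.

Consumers bear £4 per month; producers bear £8 per month.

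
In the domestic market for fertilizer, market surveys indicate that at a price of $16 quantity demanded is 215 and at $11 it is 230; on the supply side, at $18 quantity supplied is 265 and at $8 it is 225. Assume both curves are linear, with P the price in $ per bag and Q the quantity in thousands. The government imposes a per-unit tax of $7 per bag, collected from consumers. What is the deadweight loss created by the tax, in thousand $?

Deadweight loss = $42 thousand.

Demand slope: (230 − 215)/(11 − 16) = -3, so Qd = 263 − 3P.
Supply slope: (225 − 265)/(8 − 18) = 4, so Qs = 4P + 193.
Before the tax: set 263 − 3P = 4P + 193 → P* = $10, Q* = 233.
With the tax collected from consumers, demand (in seller-price terms) shifts: Qd = 263 − 3(P + 7).
Solving gives Q = 221 with consumers paying $14 and suppliers receiving $7 (the $7 wedge).
Quantity falls by |ΔQ| = |233 − 221| = 12.
DWL = ½ · t · |ΔQ| = ½ · 7 · 12 = $42.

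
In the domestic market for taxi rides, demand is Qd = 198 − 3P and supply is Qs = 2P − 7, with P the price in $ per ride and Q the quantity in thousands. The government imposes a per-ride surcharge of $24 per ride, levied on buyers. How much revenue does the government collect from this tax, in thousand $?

Tax revenue = $1108.8 thousand.

Without the tax, 198 − 3P = 2P − 7 gives 5P = 205, so P* = $41 and Q* = 75.
With the tax collected from buyers, demand (in seller-price terms) shifts: Qd = 198 − 3(P + 24).
New equilibrium: buyers pay $50.6, producers receive $26.6, Q = 46.2. (Wedge: Pb − Ps = 24.)
Revenue = t · Q = 24 · 46.2 = $1108.8.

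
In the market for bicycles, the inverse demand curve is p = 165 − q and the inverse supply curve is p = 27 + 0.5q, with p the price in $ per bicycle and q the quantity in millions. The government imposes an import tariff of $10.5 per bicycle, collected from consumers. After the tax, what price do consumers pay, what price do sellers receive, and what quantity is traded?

Inverting to q(p) form: qd = 165 − p; qs = 2p − 54.
Without the tax, 165 − p = 2p − 54 gives 3p = 219, so p* = $73 and q* = 92.
With the tax collected from consumers, demand (in seller-price terms) shifts: qd = 165 − (p + 10.5).
New equilibrium: consumers pay $80, sellers receive $69.5, q = 85. (Wedge: pb − ps = 10.5.)
The less price-elastic side of the market bears the larger share of a per-unit tax.

Consumers pay $80; sellers receive $69.5; quantity = 85.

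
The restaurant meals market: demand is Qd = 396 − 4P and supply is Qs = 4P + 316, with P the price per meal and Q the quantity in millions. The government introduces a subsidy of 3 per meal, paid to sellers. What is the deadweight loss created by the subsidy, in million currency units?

Before the subsidy: set 396 − 4P = 4P + 316 → P* = 10, Q* = 356.
With a per-unit subsidy paid to sellers, each receives P + 3 per unit sold, so supply becomes Qs = 4(P + 3) + 316.
Solving gives Q = 362 with buyers paying 8.5 and sellers receiving 11.5 (the 3 wedge).
Quantity rises by |ΔQ| = |356 − 362| = 6.
DWL = ½ · t · |ΔQ| = ½ · 3 · 6 = 9.

Deadweight loss = 9 million.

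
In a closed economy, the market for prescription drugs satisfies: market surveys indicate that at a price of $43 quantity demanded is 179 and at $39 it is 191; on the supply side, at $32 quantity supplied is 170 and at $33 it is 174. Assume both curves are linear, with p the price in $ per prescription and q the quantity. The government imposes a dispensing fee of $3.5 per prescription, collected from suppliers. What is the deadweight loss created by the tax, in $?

Demand slope: (191 − 179)/(39 − 43) = -3, so qd = 308 − 3p.
Supply slope: (174 − 170)/(33 − 32) = 4, so qs = 4p + 42.
Before the tax: set 308 − 3p = 4p + 42 → p* = $38, q* = 194.
With the tax collected from suppliers, supply shifts: qs = 4(p − 3.5) + 42.
Solving gives q = 188 with consumers paying $40 and suppliers receiving $36.5 (the $3.5 wedge).
Quantity falls by |ΔQ| = |194 − 188| = 6.
DWL = ½ · t · |ΔQ| = ½ · 3.5 · 6 = $10.5.

Deadweight loss = $10.5.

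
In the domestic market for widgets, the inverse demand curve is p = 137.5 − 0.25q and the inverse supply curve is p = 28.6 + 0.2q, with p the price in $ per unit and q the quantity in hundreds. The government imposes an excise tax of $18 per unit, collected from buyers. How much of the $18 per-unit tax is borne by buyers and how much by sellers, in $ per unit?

Buyers bear $10 per unit; sellers bear $8 per unit.

Rewrite in direct form: qd = 550 − 4p and qs = 5p − 143.
Before the tax: set 550 − 4p = 5p − 143 → p* = $77, q* = 242.
With the tax collected from buyers, demand (in seller-price terms) shifts: qd = 550 − 4(p + 18).
New equilibrium: buyers pay $87, sellers receive $69, q = 202. (Wedge: pb − ps = 18.)
Burden on buyers: $10; on sellers: $8. (They sum to $18.)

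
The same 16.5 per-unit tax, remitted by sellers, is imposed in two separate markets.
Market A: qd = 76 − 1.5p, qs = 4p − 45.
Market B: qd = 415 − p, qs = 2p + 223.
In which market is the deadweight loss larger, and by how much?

Market A: pre-tax p* = 22, q* = 43; post-tax q = 25; deadweight loss = 148.5.
Market B: pre-tax p* = 64, q* = 351; post-tax q = 340; deadweight loss = 90.75.
Difference: 148.5 vs 90.75 → market A is larger by 57.75.

Market A, by 57.75.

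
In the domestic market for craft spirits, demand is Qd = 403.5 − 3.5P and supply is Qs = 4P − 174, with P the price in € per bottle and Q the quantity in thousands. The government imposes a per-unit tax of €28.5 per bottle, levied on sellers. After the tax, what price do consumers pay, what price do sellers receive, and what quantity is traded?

Without the tax, 403.5 − 3.5P = 4P − 174 gives 7.5P = 577.5, so P* = €77 and Q* = 134.
With the tax collected from sellers, supply shifts: Qs = 4(P − 28.5) − 174.
New equilibrium: consumers pay €92.2, sellers receive €63.7, Q = 80.8. (Wedge: Pb − Ps = 28.5.)
The less price-elastic side of the market bears the larger share of a per-unit tax.

Consumers pay €92.2; sellers receive €63.7; quantity = 80.8.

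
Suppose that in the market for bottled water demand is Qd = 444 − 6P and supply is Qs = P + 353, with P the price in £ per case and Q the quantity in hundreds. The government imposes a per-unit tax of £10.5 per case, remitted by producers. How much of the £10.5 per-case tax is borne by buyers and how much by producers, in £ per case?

Buyers bear £1.5 per case; producers bear £9 per case.

Before the tax: set 444 − 6P = P + 353 → P* = £13, Q* = 366.
With the tax collected from producers, supply shifts: Qs = (P − 10.5) + 353.
New equilibrium: buyers pay £14.5, producers receive £4, Q = 357. (Wedge: Pb − Ps = 10.5.)
Burden on buyers: £1.5; on producers: £9. (They sum to £10.5.)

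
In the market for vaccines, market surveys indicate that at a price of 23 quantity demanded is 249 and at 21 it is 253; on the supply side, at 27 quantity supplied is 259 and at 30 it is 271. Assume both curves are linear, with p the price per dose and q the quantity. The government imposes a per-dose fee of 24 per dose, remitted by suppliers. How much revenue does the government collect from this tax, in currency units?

Tax revenue = 5160.

Demand slope: (253 − 249)/(21 − 23) = -2, so qd = 295 − 2p.
Supply slope: (271 − 259)/(30 − 27) = 4, so qs = 4p + 151.
Before the tax: set 295 − 2p = 4p + 151 → p* = 24, q* = 247.
With the tax collected from suppliers, supply shifts: qs = 4(p − 24) + 151.
New equilibrium: buyers pay 40, suppliers receive 16, q = 215. (Wedge: pb − ps = 24.)
Revenue = t · Q = 24 · 215 = 5160.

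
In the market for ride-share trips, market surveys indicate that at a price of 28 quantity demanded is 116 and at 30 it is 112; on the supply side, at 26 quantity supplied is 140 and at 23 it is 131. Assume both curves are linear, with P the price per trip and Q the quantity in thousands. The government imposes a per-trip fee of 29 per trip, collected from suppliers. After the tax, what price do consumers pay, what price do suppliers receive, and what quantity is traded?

Demand slope: (112 − 116)/(30 − 28) = -2, so Qd = 172 − 2P.
Supply slope: (131 − 140)/(23 − 26) = 3, so Qs = 3P + 62.
Before the tax: set 172 − 2P = 3P + 62 → P* = 22, Q* = 128.
With the tax collected from suppliers, supply shifts: Qs = 3(P − 29) + 62.
Solving gives Q = 93.2 with consumers paying 39.4 and suppliers receiving 10.4 (the 29 wedge).
The less price-elastic side of the market bears the larger share of a per-unit tax.

Consumers pay 39.4; suppliers receive 10.4; quantity = 93.2.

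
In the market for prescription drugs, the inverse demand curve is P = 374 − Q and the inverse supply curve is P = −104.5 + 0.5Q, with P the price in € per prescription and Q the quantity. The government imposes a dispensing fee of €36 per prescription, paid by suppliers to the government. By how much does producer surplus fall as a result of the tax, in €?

Inverting to Q(P) form: Qd = 374 − P; Qs = 2P + 209.
Without the tax, 374 − P = 2P + 209 gives 3P = 165, so P* = €55 and Q* = 319.
With the tax collected from suppliers, supply shifts: Qs = 2(P − 36) + 209.
New equilibrium: consumers pay €79, suppliers receive €43, Q = 295. (Wedge: Pb − Ps = 36.)
ΔPS is the trapezoid between Q = 295 and Q = 319 of height €12: ½ · (319 + 295) · 12 = €3684.

Producer surplus falls by €3684.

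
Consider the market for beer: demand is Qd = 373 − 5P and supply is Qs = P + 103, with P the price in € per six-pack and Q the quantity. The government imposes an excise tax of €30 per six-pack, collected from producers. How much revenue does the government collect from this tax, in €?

Before the tax: set 373 − 5P = P + 103 → P* = €45, Q* = 148.
With the tax collected from producers, supply shifts: Qs = (P − 30) + 103.
New equilibrium: consumers pay €50, producers receive €20, Q = 123. (Wedge: Pb − Ps = 30.)
Revenue = t · Q = 30 · 123 = €3690.

Tax revenue = €3690.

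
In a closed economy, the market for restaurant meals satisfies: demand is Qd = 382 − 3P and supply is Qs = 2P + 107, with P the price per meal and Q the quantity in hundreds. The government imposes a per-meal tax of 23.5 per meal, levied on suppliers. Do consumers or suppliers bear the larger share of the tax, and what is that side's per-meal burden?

Suppliers bear the larger share: 14.1 per meal.

Without the tax, 382 − 3P = 2P + 107 gives 5P = 275, so P* = 55 and Q* = 217.
With the tax collected from suppliers, supply shifts: Qs = 2(P − 23.5) + 107.
Solving gives Q = 188.8 with consumers paying 64.4 and suppliers receiving 40.9 (the 23.5 wedge).
Per-meal burden: consumers 9.4, suppliers 14.1.
Suppliers take the larger share because supply is less price-elastic here (demand slope 3 vs supply slope 2).
The less price-elastic side of the market bears the larger share of a per-unit tax.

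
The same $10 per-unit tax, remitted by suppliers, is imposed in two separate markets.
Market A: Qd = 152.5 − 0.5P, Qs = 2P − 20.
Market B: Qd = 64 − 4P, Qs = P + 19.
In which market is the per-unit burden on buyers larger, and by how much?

Market A: pre-tax P* = $69, Q* = 118; post-tax Q = 114; per-unit burden on buyers = $8.
Market B: pre-tax P* = $9, Q* = 28; post-tax Q = 20; per-unit burden on buyers = $2.
Difference: $8 vs $2 → market A is larger by $6.

Market A, by $6.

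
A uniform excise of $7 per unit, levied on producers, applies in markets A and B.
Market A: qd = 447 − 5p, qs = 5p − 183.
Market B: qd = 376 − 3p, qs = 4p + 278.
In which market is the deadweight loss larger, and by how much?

Market A, by $19.25.

Market A: pre-tax p* = $63, q* = 132; post-tax q = 114.5; deadweight loss = $61.25.
Market B: pre-tax p* = $14, q* = 334; post-tax q = 322; deadweight loss = $42.
Difference: $61.25 vs $42 → market A is larger by $19.25.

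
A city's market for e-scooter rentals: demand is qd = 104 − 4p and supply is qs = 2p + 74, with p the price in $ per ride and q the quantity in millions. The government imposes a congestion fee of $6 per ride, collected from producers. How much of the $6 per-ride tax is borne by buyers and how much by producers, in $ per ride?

Buyers bear $2 per ride; producers bear $4 per ride.

Before the tax: set 104 − 4p = 2p + 74 → p* = $5, q* = 84.
With the tax collected from producers, supply shifts: qs = 2(p − 6) + 74.
Solving gives q = 76 with buyers paying $7 and producers receiving $1 (the $6 wedge).
Burden on buyers: $2; on producers: $4. (They sum to $6.)
The less price-elastic side of the market bears the larger share of a per-unit tax.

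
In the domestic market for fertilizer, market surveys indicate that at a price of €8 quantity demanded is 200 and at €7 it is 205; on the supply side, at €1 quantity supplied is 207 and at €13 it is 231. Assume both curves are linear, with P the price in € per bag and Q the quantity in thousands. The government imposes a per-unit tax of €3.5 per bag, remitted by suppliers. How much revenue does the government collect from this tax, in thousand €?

Demand slope: (205 − 200)/(7 − 8) = -5, so Qd = 240 − 5P.
Supply slope: (231 − 207)/(13 − 1) = 2, so Qs = 2P + 205.
Without the tax, 240 − 5P = 2P + 205 gives 7P = 35, so P* = €5 and Q* = 215.
With the tax collected from suppliers, supply shifts: Qs = 2(P − 3.5) + 205.
New equilibrium: buyers pay €6, suppliers receive €2.5, Q = 210. (Wedge: Pb − Ps = 3.5.)
Revenue = t · Q = 3.5 · 210 = €735.

Tax revenue = €735 thousand.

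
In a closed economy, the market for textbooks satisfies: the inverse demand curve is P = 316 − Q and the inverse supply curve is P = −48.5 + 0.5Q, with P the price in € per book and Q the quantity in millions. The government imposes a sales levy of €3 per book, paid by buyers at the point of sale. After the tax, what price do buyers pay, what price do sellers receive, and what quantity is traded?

Buyers pay €75; sellers receive €72; quantity = 241.

Rewrite in direct form: Qd = 316 − P and Qs = 2P + 97.
Without the tax, 316 − P = 2P + 97 gives 3P = 219, so P* = €73 and Q* = 243.
With the tax collected from buyers, demand (in seller-price terms) shifts: Qd = 316 − (P + 3).
New equilibrium: buyers pay €75, sellers receive €72, Q = 241. (Wedge: Pb − Ps = 3.)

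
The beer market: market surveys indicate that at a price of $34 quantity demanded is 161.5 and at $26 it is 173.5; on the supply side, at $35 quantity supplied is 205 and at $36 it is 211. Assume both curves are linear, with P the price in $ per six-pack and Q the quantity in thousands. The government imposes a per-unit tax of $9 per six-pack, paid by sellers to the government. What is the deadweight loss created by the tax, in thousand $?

Demand slope: (173.5 − 161.5)/(26 − 34) = -1.5, so Qd = 212.5 − 1.5P.
Supply slope: (211 − 205)/(36 − 35) = 6, so Qs = 6P − 5.
Before the tax: set 212.5 − 1.5P = 6P − 5 → P* = $29, Q* = 169.
With the tax collected from sellers, supply shifts: Qs = 6(P − 9) − 5.
New equilibrium: consumers pay $36.2, sellers receive $27.2, Q = 158.2. (Wedge: Pb − Ps = 9.)
Quantity falls by |ΔQ| = |169 − 158.2| = 10.8.
DWL = ½ · t · |ΔQ| = ½ · 9 · 10.8 = $48.6.

Deadweight loss = $48.6 thousand.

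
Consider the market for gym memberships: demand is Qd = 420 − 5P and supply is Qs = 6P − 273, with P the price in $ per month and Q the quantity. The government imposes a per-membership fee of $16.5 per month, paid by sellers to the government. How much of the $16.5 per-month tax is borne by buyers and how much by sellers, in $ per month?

Buyers bear $9 per month; sellers bear $7.5 per month.

Before the tax: set 420 − 5P = 6P − 273 → P* = $63, Q* = 105.
With the tax collected from sellers, supply shifts: Qs = 6(P − 16.5) − 273.
New equilibrium: buyers pay $72, sellers receive $55.5, Q = 60. (Wedge: Pb − Ps = 16.5.)
Burden on buyers: $9; on sellers: $7.5. (They sum to $16.5.)
The less price-elastic side of the market bears the larger share of a per-unit tax.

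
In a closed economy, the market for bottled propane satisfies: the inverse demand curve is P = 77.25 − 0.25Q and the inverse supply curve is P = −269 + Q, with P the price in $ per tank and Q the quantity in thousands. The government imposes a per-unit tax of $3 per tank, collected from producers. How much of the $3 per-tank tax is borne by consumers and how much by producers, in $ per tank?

Consumers bear $0.6 per tank; producers bear $2.4 per tank.

Rewrite in direct form: Qd = 309 − 4P and Qs = P + 269.
Without the tax, 309 − 4P = P + 269 gives 5P = 40, so P* = $8 and Q* = 277.
With the tax collected from producers, supply shifts: Qs = (P − 3) + 269.
New equilibrium: consumers pay $8.6, producers receive $5.6, Q = 274.6. (Wedge: Pb − Ps = 3.)
Burden on consumers: $0.6; on producers: $2.4. (They sum to $3.)
The less price-elastic side of the market bears the larger share of a per-unit tax.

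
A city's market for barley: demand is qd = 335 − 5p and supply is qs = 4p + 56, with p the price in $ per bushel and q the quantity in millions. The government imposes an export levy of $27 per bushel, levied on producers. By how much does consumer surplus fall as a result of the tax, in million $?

Consumer surplus falls by $1800 million.

Before the tax: set 335 − 5p = 4p + 56 → p* = $31, q* = 180.
With the tax collected from producers, supply shifts: qs = 4(p − 27) + 56.
New equilibrium: consumers pay $43, producers receive $16, q = 120. (Wedge: pb − ps = 27.)
ΔCS is the trapezoid between Q = 120 and Q = 180 of height $12: ½ · (180 + 120) · 12 = $1800.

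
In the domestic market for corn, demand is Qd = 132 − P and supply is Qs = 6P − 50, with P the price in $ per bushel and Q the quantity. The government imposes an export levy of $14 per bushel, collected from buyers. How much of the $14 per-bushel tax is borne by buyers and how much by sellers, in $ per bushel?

Before the tax: set 132 − P = 6P − 50 → P* = $26, Q* = 106.
With the tax collected from buyers, demand (in seller-price terms) shifts: Qd = 132 − (P + 14).
Solving gives Q = 94 with buyers paying $38 and sellers receiving $24 (the $14 wedge).
Burden on buyers: $12; on sellers: $2. (They sum to $14.)
The less price-elastic side of the market bears the larger share of a per-unit tax.

Buyers bear $12 per bushel; sellers bear $2 per bushel.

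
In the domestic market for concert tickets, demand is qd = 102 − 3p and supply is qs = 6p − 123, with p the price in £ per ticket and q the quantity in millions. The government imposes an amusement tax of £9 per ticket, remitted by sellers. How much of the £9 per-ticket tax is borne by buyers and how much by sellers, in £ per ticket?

Before the tax: set 102 − 3p = 6p − 123 → p* = £25, q* = 27.
With the tax collected from sellers, supply shifts: qs = 6(p − 9) − 123.
New equilibrium: buyers pay £31, sellers receive £22, q = 9. (Wedge: pb − ps = 9.)
Burden on buyers: £6; on sellers: £3. (They sum to £9.)
The less price-elastic side of the market bears the larger share of a per-unit tax.

Buyers bear £6 per ticket; sellers bear £3 per ticket.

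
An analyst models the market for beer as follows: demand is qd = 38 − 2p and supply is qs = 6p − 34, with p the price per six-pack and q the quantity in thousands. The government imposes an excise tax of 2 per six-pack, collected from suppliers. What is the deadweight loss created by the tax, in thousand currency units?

Before the tax: set 38 − 2p = 6p − 34 → p* = 9, q* = 20.
With the tax collected from suppliers, supply shifts: qs = 6(p − 2) − 34.
New equilibrium: buyers pay 10.5, suppliers receive 8.5, q = 17. (Wedge: pb − ps = 2.)
Quantity falls by |ΔQ| = |20 − 17| = 3.
DWL = ½ · t · |ΔQ| = ½ · 2 · 3 = 3.

Deadweight loss = 3 thousand.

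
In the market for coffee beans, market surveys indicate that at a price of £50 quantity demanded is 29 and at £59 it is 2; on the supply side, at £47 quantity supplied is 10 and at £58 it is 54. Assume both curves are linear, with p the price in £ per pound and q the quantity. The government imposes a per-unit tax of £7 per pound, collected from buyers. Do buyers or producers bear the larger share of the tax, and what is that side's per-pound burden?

Buyers bear the larger share: £4 per pound.

Demand slope: (2 − 29)/(59 − 50) = -3, so qd = 179 − 3p.
Supply slope: (54 − 10)/(58 − 47) = 4, so qs = 4p − 178.
Before the tax: set 179 − 3p = 4p − 178 → p* = £51, q* = 26.
With the tax collected from buyers, demand (in seller-price terms) shifts: qd = 179 − 3(p + 7).
Solving gives q = 14 with buyers paying £55 and producers receiving £48 (the £7 wedge).
Per-pound burden: buyers £4, producers £3.
Buyers take the larger share because demand is less price-elastic here (demand slope 3 vs supply slope 4).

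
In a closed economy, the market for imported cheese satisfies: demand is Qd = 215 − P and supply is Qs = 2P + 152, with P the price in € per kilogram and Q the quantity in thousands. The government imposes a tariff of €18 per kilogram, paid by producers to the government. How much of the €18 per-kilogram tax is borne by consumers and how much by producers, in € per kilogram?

Consumers bear €12 per kilogram; producers bear €6 per kilogram.

Before the tax: set 215 − P = 2P + 152 → P* = €21, Q* = 194.
With the tax collected from producers, supply shifts: Qs = 2(P − 18) + 152.
Solving gives Q = 182 with consumers paying €33 and producers receiving €15 (the €18 wedge).
Burden on consumers: €12; on producers: €6. (They sum to €18.)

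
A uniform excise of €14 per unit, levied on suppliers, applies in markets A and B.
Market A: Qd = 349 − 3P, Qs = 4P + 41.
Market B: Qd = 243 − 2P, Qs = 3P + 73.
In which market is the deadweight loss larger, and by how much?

Market A, by €50.4.

Market A: pre-tax P* = €44, Q* = 217; post-tax Q = 193; deadweight loss = €168.
Market B: pre-tax P* = €34, Q* = 175; post-tax Q = 158.2; deadweight loss = €117.6.
Difference: €168 vs €117.6 → market A is larger by €50.4.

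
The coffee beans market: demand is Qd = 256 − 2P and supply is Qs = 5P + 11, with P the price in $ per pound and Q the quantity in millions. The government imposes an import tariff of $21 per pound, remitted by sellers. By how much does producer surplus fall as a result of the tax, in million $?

Producer surplus falls by $1026 million.

Without the tax, 256 − 2P = 5P + 11 gives 7P = 245, so P* = $35 and Q* = 186.
With the tax collected from sellers, supply shifts: Qs = 5(P − 21) + 11.
New equilibrium: consumers pay $50, sellers receive $29, Q = 156. (Wedge: Pb − Ps = 21.)
ΔPS is the trapezoid between Q = 156 and Q = 186 of height $6: ½ · (186 + 156) · 6 = $1026.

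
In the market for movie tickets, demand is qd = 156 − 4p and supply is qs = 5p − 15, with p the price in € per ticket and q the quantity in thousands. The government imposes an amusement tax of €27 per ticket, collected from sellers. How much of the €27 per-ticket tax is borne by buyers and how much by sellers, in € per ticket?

Buyers bear €15 per ticket; sellers bear €12 per ticket.

Before the tax: set 156 − 4p = 5p − 15 → p* = €19, q* = 80.
With the tax collected from sellers, supply shifts: qs = 5(p − 27) − 15.
Solving gives q = 20 with buyers paying €34 and sellers receiving €7 (the €27 wedge).
Burden on buyers: €15; on sellers: €12. (They sum to €27.)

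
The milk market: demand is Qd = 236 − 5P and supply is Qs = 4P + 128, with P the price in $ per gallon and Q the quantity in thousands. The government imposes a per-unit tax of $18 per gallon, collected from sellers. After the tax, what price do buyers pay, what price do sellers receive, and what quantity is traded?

Buyers pay $20; sellers receive $2; quantity = 136.

Before the tax: set 236 − 5P = 4P + 128 → P* = $12, Q* = 176.
With the tax collected from sellers, supply shifts: Qs = 4(P − 18) + 128.
Solving gives Q = 136 with buyers paying $20 and sellers receiving $2 (the $18 wedge).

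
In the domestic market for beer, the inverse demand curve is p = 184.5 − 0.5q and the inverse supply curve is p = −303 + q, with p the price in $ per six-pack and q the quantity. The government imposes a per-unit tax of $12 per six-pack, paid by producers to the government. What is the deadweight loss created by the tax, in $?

Rewrite in direct form: qd = 369 − 2p and qs = p + 303.
Without the tax, 369 − 2p = p + 303 gives 3p = 66, so p* = $22 and q* = 325.
With the tax collected from producers, supply shifts: qs = (p − 12) + 303.
New equilibrium: consumers pay $26, producers receive $14, q = 317. (Wedge: pb − ps = 12.)
Quantity falls by |ΔQ| = |325 − 317| = 8.
DWL = ½ · t · |ΔQ| = ½ · 12 · 8 = $48.

Deadweight loss = $48.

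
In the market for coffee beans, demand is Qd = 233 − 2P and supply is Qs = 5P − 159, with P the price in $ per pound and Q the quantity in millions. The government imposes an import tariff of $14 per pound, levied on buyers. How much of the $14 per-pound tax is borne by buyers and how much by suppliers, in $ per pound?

Without the tax, 233 − 2P = 5P − 159 gives 7P = 392, so P* = $56 and Q* = 121.
With the tax collected from buyers, demand (in seller-price terms) shifts: Qd = 233 − 2(P + 14).
New equilibrium: buyers pay $66, suppliers receive $52, Q = 101. (Wedge: Pb − Ps = 14.)
Burden on buyers: $10; on suppliers: $4. (They sum to $14.)

Buyers bear $10 per pound; suppliers bear $4 per pound.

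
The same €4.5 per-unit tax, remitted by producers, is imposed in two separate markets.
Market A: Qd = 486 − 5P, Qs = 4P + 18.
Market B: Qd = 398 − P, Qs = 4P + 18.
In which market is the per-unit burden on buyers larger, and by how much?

Market B, by €1.6.

Market A: pre-tax P* = €52, Q* = 226; post-tax Q = 216; per-unit burden on buyers = €2.
Market B: pre-tax P* = €76, Q* = 322; post-tax Q = 318.4; per-unit burden on buyers = €3.6.
Difference: €2 vs €3.6 → market B is larger by €1.6.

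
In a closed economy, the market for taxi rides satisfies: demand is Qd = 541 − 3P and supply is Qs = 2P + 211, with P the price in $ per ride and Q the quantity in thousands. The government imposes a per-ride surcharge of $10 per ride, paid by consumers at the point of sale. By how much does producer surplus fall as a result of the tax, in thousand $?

Producer surplus falls by $2022 thousand.

Without the tax, 541 − 3P = 2P + 211 gives 5P = 330, so P* = $66 and Q* = 343.
With the tax collected from consumers, demand (in seller-price terms) shifts: Qd = 541 − 3(P + 10).
Solving gives Q = 331 with consumers paying $70 and sellers receiving $60 (the $10 wedge).
ΔPS is the trapezoid between Q = 331 and Q = 343 of height $6: ½ · (343 + 331) · 6 = $2022.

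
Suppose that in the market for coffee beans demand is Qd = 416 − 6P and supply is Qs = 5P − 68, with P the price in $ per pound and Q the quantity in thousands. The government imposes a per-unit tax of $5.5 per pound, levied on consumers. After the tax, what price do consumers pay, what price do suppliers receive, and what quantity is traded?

Consumers pay $46.5; suppliers receive $41; quantity = 137.

Without the tax, 416 − 6P = 5P − 68 gives 11P = 484, so P* = $44 and Q* = 152.
With the tax collected from consumers, demand (in seller-price terms) shifts: Qd = 416 − 6(P + 5.5).
Solving gives Q = 137 with consumers paying $46.5 and suppliers receiving $41 (the $5.5 wedge).
The less price-elastic side of the market bears the larger share of a per-unit tax.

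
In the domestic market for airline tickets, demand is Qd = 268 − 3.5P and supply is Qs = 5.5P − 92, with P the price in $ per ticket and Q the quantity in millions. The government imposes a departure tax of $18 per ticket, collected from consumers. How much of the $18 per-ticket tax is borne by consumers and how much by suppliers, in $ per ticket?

Consumers bear $11 per ticket; suppliers bear $7 per ticket.

Without the tax, 268 − 3.5P = 5.5P − 92 gives 9P = 360, so P* = $40 and Q* = 128.
With the tax collected from consumers, demand (in seller-price terms) shifts: Qd = 268 − 3.5(P + 18).
Solving gives Q = 89.5 with consumers paying $51 and suppliers receiving $33 (the $18 wedge).
Burden on consumers: $11; on suppliers: $7. (They sum to $18.)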